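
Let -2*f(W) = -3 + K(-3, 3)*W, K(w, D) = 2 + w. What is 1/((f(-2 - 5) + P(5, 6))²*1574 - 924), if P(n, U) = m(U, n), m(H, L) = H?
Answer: 1/24260 ≈ 4.1220e-5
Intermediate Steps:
P(n, U) = U
f(W) = 3/2 + W/2 (f(W) = -(-3 + (2 - 3)*W)/2 = -(-3 - W)/2 = 3/2 + W/2)
1/((f(-2 - 5) + P(5, 6))²*1574 - 924) = 1/(((3/2 + (-2 - 5)/2) + 6)²*1574 - 924) = 1/(((3/2 + (½)*(-7)) + 6)²*1574 - 924) = 1/(((3/2 - 7/2) + 6)²*1574 - 924) = 1/((-2 + 6)²*1574 - 924) = 1/(4²*1574 - 924) = 1/(16*1574 - 924) = 1/(25184 - 924) = 1/24260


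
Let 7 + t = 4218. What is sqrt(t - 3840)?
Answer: sqrt(371) ≈ 19.261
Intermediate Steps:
t = 4211 (t = -7 + 4218 = 4211)
sqrt(t - 3840) = sqrt(4211 - 3840) = sqrt(371)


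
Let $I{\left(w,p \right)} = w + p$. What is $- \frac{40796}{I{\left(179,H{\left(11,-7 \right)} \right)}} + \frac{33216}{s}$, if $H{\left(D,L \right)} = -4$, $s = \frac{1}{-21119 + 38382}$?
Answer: $\frac{14335189372}{25} \approx 5.7341 \cdot 10^{8}$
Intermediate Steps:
$s = \frac{1}{17263} \approx 5.7927 \cdot 10^{-5}$
$I{\left(w,p \right)} = p + w$
$- \frac{40796}{I{\left(179,H{\left(11,-7 \right)} \right)}} + \frac{33216}{s} = - \frac{40796}{-4 + 179} + 33216 \frac{1}{\frac{1}{17263}} = - \frac{40796}{175} + 33216 \cdot 17263 = \left(-40796\right) \frac{1}{175} + 573407808 = - \frac{5828}{25} + 573407808 = \frac{14335189372}{25}$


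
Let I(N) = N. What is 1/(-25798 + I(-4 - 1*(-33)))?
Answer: -1/25769 ≈ -3.8806e-5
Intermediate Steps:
1/(-25798 + I(-4 - 1*(-33))) = 1/(-25798 + (-4 - 1*(-33))) = 1/(-25798 + (-4 + 33)) = 1/(-25798 + 29) = 1/(-25769) = -1/25769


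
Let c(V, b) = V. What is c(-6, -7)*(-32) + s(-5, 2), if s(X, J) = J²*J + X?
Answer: 195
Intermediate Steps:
s(X, J) = X + J³ (s(X, J) = J³ + X = X + J³)
c(-6, -7)*(-32) + s(-5, 2) = -6*(-32) + (-5 + 2³) = 192 + (-5 + 8) = 192 + 3 = 195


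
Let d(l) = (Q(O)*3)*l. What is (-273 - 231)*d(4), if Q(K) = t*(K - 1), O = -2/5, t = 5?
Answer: 42336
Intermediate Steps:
O = -⅖ (O = -2*⅕ = -⅖ ≈ -0.40000)
Q(K) = -5 + 5*K (Q(K) = 5*(K - 1) = 5*(-1 + K) = -5 + 5*K)
d(l) = -21*l (d(l) = ((-5 + 5*(-⅖))*3)*l = ((-5 - 2)*3)*l = (-7*3)*l = -21*l)
(-273 - 231)*d(4) = (-273 - 231)*(-21*4) = -504*(-84) = 42336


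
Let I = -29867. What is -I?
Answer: 29867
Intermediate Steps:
-I = -1*(-29867) = 29867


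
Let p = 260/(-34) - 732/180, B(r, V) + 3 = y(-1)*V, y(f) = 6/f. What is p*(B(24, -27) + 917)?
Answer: -3214012/255 ≈ -12604.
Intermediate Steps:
B(r, V) = -3 - 6*V (B(r, V) = -3 + (6/(-1))*V = -3 + (6*(-1))*V = -3 - 6*V)
p = -2987/255 (p = 260*(-1/34) - 732*1/180 = -130/17 - 61/15 = -2987/255 ≈ -11.714)
p*(B(24, -27) + 917) = -2987*((-3 - 6*(-27)) + 917)/255 = -2987*((-3 + 162) + 917)/255 = -2987*(159 + 917)/255 = -2987/255*1076 = -3214012/255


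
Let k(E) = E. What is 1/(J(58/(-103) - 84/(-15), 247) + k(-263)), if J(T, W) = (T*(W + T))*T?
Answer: 136590875/837472783839 ≈ 0.00016310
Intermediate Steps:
J(T, W) = T²*(T + W) (J(T, W) = (T*(T + W))*T = T²*(T + W))
1/(J(58/(-103) - 84/(-15), 247) + k(-263)) = 1/((58/(-103) - 84/(-15))²*((58/(-103) - 84/(-15)) + 247) - 263) = 1/((58*(-1/103) - 84*(-1/15))²*((58*(-1/103) - 84*(-1/15)) + 247) - 263) = 1/((-58/103 + 28/5)²*((-58/103 + 28/5) + 247) - 263) = 1/((2594/515)²*(2594/515 + 247) - 263) = 1/((6728836/265225)*(129799/515) - 263) = 1/(873396183964/136590875 - 263) = 1/(837472783839/136590875) = 136590875/837472783839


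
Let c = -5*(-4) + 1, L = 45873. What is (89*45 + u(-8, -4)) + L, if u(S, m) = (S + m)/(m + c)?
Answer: 847914/17 ≈ 49877.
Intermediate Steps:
c = 21 (c = 20 + 1 = 21)
u(S, m) = (S + m)/(21 + m) (u(S, m) = (S + m)/(m + 21) = (S + m)/(21 + m))
(89*45 + u(-8, -4)) + L = (89*45 + (-8 - 4)/(21 - 4)) + 45873 = (4005 - 12/17) + 45873 = 68073/17 + 45873 = 847914/17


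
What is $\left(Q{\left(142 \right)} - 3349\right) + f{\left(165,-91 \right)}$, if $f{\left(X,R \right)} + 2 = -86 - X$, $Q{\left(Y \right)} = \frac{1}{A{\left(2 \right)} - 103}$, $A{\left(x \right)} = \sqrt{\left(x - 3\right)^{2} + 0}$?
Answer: $- \frac{367405}{102} \approx -3602.0$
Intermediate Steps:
$A{\left(x \right)} = \sqrt{\left(-3 + x\right)^{2}}$ ($A{\left(x \right)} = \sqrt{\left(-3 + x\right)^{2} + 0} = \sqrt{\left(-3 + x\right)^{2}}$)
$Q{\left(Y \right)} = - \frac{1}{102}$ ($Q{\left(Y \right)} = \frac{1}{\sqrt{\left(-3 + 2\right)^{2}} - 103} = \frac{1}{\sqrt{\left(-1\right)^{2}} - 103} = \frac{1}{\sqrt{1} - 103} = \frac{1}{1 - 103} = \frac{1}{-102} = - \frac{1}{102}$)
$f{\left(X,R \right)} = -88 - X$ ($f{\left(X,R \right)} = -2 - \left(86 + X\right) = -88 - X$)
$\left(Q{\left(142 \right)} - 3349\right) + f{\left(165,-91 \right)} = \left(- \frac{1}{102} - 3349\right) - 253 = - \frac{341599}{102} - 253 = - \frac{367405}{102}$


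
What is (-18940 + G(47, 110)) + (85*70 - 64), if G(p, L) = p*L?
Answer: -7884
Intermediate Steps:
G(p, L) = L*p
(-18940 + G(47, 110)) + (85*70 - 64) = (-18940 + 110*47) + (85*70 - 64) = (-18940 + 5170) + (5950 - 64) = -13770 + 5886 = -7884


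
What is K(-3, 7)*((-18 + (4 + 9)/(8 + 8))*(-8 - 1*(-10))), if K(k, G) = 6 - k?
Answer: -2475/8 ≈ -309.38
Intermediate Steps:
K(-3, 7)*((-18 + (4 + 9)/(8 + 8))*(-8 - 1*(-10))) = (6 - 1*(-3))*((-18 + (4 + 9)/(8 + 8))*(-8 - 1*(-10))) = (6 + 3)*((-18 + 13/16)*(-8 + 10)) = 9*((-18 + 13*(1/16))*2) = 9*((-18 + 13/16)*2) = 9*(-275/16*2) = 9*(-275/8) = -2475/8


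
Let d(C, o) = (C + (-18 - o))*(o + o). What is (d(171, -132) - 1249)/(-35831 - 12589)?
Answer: 76489/48420 ≈ 1.5797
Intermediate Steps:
d(C, o) = 2*o*(-18 + C - o) (d(C, o) = (-18 + C - o)*(2*o) = 2*o*(-18 + C - o))
(d(171, -132) - 1249)/(-35831 - 12589) = (2*(-132)*(-18 + 171 - 1*(-132)) - 1249)/(-35831 - 12589) = (2*(-132)*(-18 + 171 + 132) - 1249)/(-48420) = (2*(-132)*285 - 1249)*(-1/48420) = (-75240 - 1249)*(-1/48420) = -76489*(-1/48420) = 76489/48420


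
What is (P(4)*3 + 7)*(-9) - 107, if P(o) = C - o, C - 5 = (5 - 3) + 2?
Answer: -305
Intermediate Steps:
C = 9 (C = 5 + ((5 - 3) + 2) = 5 + (2 + 2) = 5 + 4 = 9)
P(o) = 9 - o
(P(4)*3 + 7)*(-9) - 107 = ((9 - 1*4)*3 + 7)*(-9) - 107 = ((9 - 4)*3 + 7)*(-9) - 107 = (5*3 + 7)*(-9) - 107 = (15 + 7)*(-9) - 107 = 22*(-9) - 107 = -198 - 107 = -305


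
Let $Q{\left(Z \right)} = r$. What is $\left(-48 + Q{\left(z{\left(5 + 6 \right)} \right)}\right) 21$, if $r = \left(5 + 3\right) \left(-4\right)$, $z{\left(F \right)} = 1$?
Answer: $-1680$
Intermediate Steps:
$r = -32$ ($r = 8 \left(-4\right) = -32$)
$Q{\left(Z \right)} = -32$
$\left(-48 + Q{\left(z{\left(5 + 6 \right)} \right)}\right) 21 = \left(-48 - 32\right) 21 = \left(-80\right) 21 = -1680$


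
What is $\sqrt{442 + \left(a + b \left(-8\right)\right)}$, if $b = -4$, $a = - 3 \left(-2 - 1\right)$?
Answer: $\sqrt{483} \approx 21.977$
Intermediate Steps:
$a = 9$ ($a = \left(-3\right) \left(-3\right) = 9$)
$\sqrt{442 + \left(a + b \left(-8\right)\right)} = \sqrt{442 + \left(9 - -32\right)} = \sqrt{442 + \left(9 + 32\right)} = \sqrt{442 + 41} = \sqrt{483}$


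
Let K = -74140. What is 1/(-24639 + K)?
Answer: -1/98779 ≈ -1.0124e-5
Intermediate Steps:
1/(-24639 + K) = 1/(-24639 - 74140) = 1/(-98779) = -1/98779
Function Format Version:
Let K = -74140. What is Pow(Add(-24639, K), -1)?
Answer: Rational(-1, 98779) ≈ -1.0124e-5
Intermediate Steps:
Pow(Add(-24639, K), -1) = Pow(Add(-24639, -74140), -1) = Pow(-98779, -1) = Rational(-1, 98779)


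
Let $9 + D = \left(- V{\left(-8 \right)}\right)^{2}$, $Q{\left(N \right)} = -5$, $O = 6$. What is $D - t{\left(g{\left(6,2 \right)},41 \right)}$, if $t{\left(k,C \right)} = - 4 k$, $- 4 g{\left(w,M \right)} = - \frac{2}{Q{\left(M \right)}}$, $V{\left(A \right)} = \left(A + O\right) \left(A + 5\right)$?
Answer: $\frac{133}{5} \approx 26.6$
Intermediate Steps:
$V{\left(A \right)} = \left(5 + A\right) \left(6 + A\right)$ ($V{\left(A \right)} = \left(A + 6\right) \left(A + 5\right) = \left(6 + A\right) \left(5 + A\right) = \left(5 + A\right) \left(6 + A\right)$)
$g{\left(w,M \right)} = - \frac{1}{10}$ ($g{\left(w,M \right)} = - \frac{\left(-2\right) \frac{1}{-5}}{4} = - \frac{\left(-2\right) \left(- \frac{1}{5}\right)}{4} = \left(- \frac{1}{4}\right) \frac{2}{5} = - \frac{1}{10}$)
$D = 27$ ($D = -9 + \left(- (30 + \left(-8\right)^{2} + 11 \left(-8\right))\right)^{2} = -9 + \left(- (30 + 64 - 88)\right)^{2} = -9 + \left(\left(-1\right) 6\right)^{2} = -9 + \left(-6\right)^{2} = -9 + 36 = 27$)
$D - t{\left(g{\left(6,2 \right)},41 \right)} = 27 - \left(-4\right) \left(- \frac{1}{10}\right) = 27 - \frac{2}{5} = \frac{133}{5}$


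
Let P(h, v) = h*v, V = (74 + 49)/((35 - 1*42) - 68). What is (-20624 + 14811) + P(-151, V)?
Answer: -139134/25 ≈ -5565.4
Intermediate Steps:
V = -41/25 (V = 123/((35 - 42) - 68) = 123/(-7 - 68) = 123/(-75) = 123*(-1/75) = -41/25 ≈ -1.6400)
(-20624 + 14811) + P(-151, V) = (-20624 + 14811) - 151*(-41/25) = -5813 + 6191/25 = -139134/25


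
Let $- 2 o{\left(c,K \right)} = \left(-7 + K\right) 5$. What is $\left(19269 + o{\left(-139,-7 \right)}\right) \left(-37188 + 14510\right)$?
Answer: $-437776112$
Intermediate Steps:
$o{\left(c,K \right)} = \frac{35}{2} - \frac{5 K}{2}$ ($o{\left(c,K \right)} = - \frac{\left(-7 + K\right) 5}{2} = - \frac{-35 + 5 K}{2} = \frac{35}{2} - \frac{5 K}{2}$)
$\left(19269 + o{\left(-139,-7 \right)}\right) \left(-37188 + 14510\right) = \left(19269 + \left(\frac{35}{2} - - \frac{35}{2}\right)\right) \left(-37188 + 14510\right) = \left(19269 + \left(\frac{35}{2} + \frac{35}{2}\right)\right) \left(-22678\right) = \left(19269 + 35\right) \left(-22678\right) = 19304 \left(-22678\right) = -437776112$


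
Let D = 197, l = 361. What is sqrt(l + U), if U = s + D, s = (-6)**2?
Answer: 3*sqrt(66) ≈ 24.372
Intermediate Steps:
s = 36
U = 233 (U = 36 + 197 = 233)
sqrt(l + U) = sqrt(361 + 233) = sqrt(594) = 3*sqrt(66)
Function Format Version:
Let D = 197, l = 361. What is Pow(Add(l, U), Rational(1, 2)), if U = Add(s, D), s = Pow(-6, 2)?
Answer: Mul(3, Pow(66, Rational(1, 2))) ≈ 24.372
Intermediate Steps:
s = 36
U = 233 (U = Add(36, 197) = 233)
Pow(Add(l, U), Rational(1, 2)) = Pow(Add(361, 233), Rational(1, 2)) = Pow(594, Rational(1, 2)) = Mul(3, Pow(66, Rational(1, 2)))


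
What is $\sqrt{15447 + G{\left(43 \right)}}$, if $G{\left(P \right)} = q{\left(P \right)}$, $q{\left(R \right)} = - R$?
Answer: $2 \sqrt{3851} \approx 124.11$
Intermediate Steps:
$G{\left(P \right)} = - P$
$\sqrt{15447 + G{\left(43 \right)}} = \sqrt{15447 - 43} = \sqrt{15404} = 2 \sqrt{3851}$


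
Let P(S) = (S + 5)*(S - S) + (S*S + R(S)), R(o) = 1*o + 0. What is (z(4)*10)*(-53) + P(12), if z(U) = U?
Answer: -1964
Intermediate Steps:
R(o) = o (R(o) = o + 0 = o)
P(S) = S + S**2 (P(S) = (S + 5)*(S - S) + (S*S + S) = (5 + S)*0 + (S**2 + S) = 0 + (S + S**2) = S + S**2)
(z(4)*10)*(-53) + P(12) = (4*10)*(-53) + 12*(1 + 12) = 40*(-53) + 12*13 = -2120 + 156 = -1964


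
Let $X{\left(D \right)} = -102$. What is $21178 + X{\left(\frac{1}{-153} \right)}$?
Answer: $21076$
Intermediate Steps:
$21178 + X{\left(\frac{1}{-153} \right)} = 21178 - 102 = 21076$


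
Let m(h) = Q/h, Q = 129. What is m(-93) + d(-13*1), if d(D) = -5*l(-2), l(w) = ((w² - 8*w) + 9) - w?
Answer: -4848/31 ≈ -156.39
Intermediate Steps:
m(h) = 129/h
l(w) = 9 + w² - 9*w (l(w) = (9 + w² - 8*w) - w = 9 + w² - 9*w)
d(D) = -155 (d(D) = -5*(9 + (-2)² - 9*(-2)) = -5*(9 + 4 + 18) = -5*31 = -155)
m(-93) + d(-13*1) = 129/(-93) - 155 = 129*(-1/93) - 155 = -43/31 - 155 = -4848/31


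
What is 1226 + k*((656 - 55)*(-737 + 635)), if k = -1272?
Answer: 77977370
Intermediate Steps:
1226 + k*((656 - 55)*(-737 + 635)) = 1226 - 1272*(656 - 55)*(-737 + 635) = 1226 - 764472*(-102) = 1226 - 1272*(-61302) = 1226 + 77976144 = 77977370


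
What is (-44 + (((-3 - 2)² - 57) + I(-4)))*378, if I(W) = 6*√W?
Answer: -28728 + 4536*I ≈ -28728.0 + 4536.0*I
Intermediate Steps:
(-44 + (((-3 - 2)² - 57) + I(-4)))*378 = (-44 + (((-3 - 2)² - 57) + 6*√(-4)))*378 = (-44 + (((-5)² - 57) + 6*(2*I)))*378 = (-44 + ((25 - 57) + 12*I))*378 = (-44 + (-32 + 12*I))*378 = (-76 + 12*I)*378 = -28728 + 4536*I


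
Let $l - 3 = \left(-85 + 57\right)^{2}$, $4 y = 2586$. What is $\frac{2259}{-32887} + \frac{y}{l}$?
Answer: $\frac{38967225}{51764138} \approx 0.75278$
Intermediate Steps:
$y = \frac{1293}{2}$ ($y = \frac{1}{4} \cdot 2586 = \frac{1293}{2} \approx 646.5$)
$l = 787$ ($l = 3 + \left(-85 + 57\right)^{2} = 3 + \left(-28\right)^{2} = 3 + 784 = 787$)
$\frac{2259}{-32887} + \frac{y}{l} = \frac{2259}{-32887} + \frac{1293}{2 \cdot 787} = 2259 \left(- \frac{1}{32887}\right) + \frac{1293}{2} \cdot \frac{1}{787} = - \frac{2259}{32887} + \frac{1293}{1574} = \frac{38967225}{51764138}$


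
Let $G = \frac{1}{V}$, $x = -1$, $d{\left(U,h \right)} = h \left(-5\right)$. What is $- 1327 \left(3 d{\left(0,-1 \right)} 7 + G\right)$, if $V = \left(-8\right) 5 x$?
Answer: $- \frac{5574727}{40} \approx -1.3937 \cdot 10^{5}$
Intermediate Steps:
$d{\left(U,h \right)} = - 5 h$
$V = 40$ ($V = \left(-8\right) 5 \left(-1\right) = \left(-40\right) \left(-1\right) = 40$)
$G = \frac{1}{40} \approx 0.025$
$- 1327 \left(3 d{\left(0,-1 \right)} 7 + G\right) = - 1327 \left(3 \left(\left(-5\right) \left(-1\right)\right) 7 + \frac{1}{40}\right) = - 1327 \left(3 \cdot 5 \cdot 7 + \frac{1}{40}\right) = - 1327 \left(15 \cdot 7 + \frac{1}{40}\right) = - 1327 \left(105 + \frac{1}{40}\right) = \left(-1327\right) \frac{4201}{40} = - \frac{5574727}{40}$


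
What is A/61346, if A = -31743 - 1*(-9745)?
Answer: -10999/30673 ≈ -0.35859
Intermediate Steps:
A = -21998 (A = -31743 + 9745 = -21998)
A/61346 = -21998/61346 = -21998*1/61346 = -10999/30673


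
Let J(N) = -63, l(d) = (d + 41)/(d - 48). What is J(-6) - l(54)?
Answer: -473/6 ≈ -78.833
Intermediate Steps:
l(d) = (41 + d)/(-48 + d)
J(-6) - l(54) = -63 - (41 + 54)/(-48 + 54) = -63 - 95/6 = -473/6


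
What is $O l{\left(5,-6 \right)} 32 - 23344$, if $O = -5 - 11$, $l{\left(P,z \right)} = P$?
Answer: $-25904$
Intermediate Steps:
$O = -16$
$O l{\left(5,-6 \right)} 32 - 23344 = \left(-16\right) 5 \cdot 32 - 23344 = \left(-80\right) 32 - 23344 = -2560 - 23344 = -25904$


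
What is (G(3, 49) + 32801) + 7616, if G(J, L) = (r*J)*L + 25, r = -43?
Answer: 34121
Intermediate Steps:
G(J, L) = 25 - 43*J*L (G(J, L) = (-43*J)*L + 25 = -43*J*L + 25 = 25 - 43*J*L)
(G(3, 49) + 32801) + 7616 = ((25 - 43*3*49) + 32801) + 7616 = ((25 - 6321) + 32801) + 7616 = (-6296 + 32801) + 7616 = 26505 + 7616 = 34121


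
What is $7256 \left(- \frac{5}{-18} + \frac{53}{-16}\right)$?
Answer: $- \frac{396359}{18} \approx -22020.0$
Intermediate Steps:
$7256 \left(- \frac{5}{-18} + \frac{53}{-16}\right) = 7256 \left(\left(-5\right) \left(- \frac{1}{18}\right) + 53 \left(- \frac{1}{16}\right)\right) = 7256 \left(\frac{5}{18} - \frac{53}{16}\right) = 7256 \left(- \frac{437}{144}\right) = - \frac{396359}{18}$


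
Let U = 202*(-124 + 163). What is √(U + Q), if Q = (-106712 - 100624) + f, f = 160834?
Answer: 4*I*√2414 ≈ 196.53*I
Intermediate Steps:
U = 7878 (U = 202*39 = 7878)
Q = -46502 (Q = (-106712 - 100624) + 160834 = -207336 + 160834 = -46502)
√(U + Q) = √(7878 - 46502) = √(-38624) = 4*I*√2414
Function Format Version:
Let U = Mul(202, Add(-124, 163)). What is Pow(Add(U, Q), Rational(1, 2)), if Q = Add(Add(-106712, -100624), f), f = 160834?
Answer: Mul(4, I, Pow(2414, Rational(1, 2))) ≈ Mul(196.53, I)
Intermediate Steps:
U = 7878 (U = Mul(202, 39) = 7878)
Q = -46502 (Q = Add(Add(-106712, -100624), 160834) = Add(-207336, 160834) = -46502)
Pow(Add(U, Q), Rational(1, 2)) = Pow(Add(7878, -46502), Rational(1, 2)) = Pow(-38624, Rational(1, 2)) = Mul(4, I, Pow(2414, Rational(1, 2)))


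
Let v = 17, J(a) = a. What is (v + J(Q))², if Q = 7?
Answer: 576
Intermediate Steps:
(v + J(Q))² = (17 + 7)² = 24² = 576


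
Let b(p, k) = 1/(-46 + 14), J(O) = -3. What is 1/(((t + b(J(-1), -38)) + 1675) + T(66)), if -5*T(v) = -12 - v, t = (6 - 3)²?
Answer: 160/271931 ≈ 0.00058838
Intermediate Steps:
b(p, k) = -1/32 (b(p, k) = 1/(-32) = -1/32)
t = 9 (t = 3² = 9)
T(v) = 12/5 + v/5 (T(v) = -(-12 - v)/5 = 12/5 + v/5)
1/(((t + b(J(-1), -38)) + 1675) + T(66)) = 1/(((9 - 1/32) + 1675) + (12/5 + (⅕)*66)) = 1/((287/32 + 1675) + (12/5 + 66/5)) = 1/(53887/32 + 78/5) = 1/(271931/160) = 160/271931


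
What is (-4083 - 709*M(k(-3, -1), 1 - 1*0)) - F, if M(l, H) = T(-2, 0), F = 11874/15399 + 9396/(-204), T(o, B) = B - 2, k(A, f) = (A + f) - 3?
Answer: -228598712/87261 ≈ -2619.7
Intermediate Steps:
k(A, f) = -3 + A + f
T(o, B) = -2 + B
F = -3951853/87261 (F = 11874*(1/15399) + 9396*(-1/204) = 3958/5133 - 783/17 = -3951853/87261 ≈ -45.288)
M(l, H) = -2 (M(l, H) = -2 + 0 = -2)
(-4083 - 709*M(k(-3, -1), 1 - 1*0)) - F = (-4083 - 709*(-2)) - 1*(-3951853/87261) = (-4083 + 1418) + 3951853/87261 = -2665 + 3951853/87261 = -228598712/87261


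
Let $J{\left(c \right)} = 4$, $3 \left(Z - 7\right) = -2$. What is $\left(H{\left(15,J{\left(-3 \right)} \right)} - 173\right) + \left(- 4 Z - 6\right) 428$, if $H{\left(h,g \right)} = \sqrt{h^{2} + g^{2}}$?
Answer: $- \frac{40751}{3} + \sqrt{241} \approx -13568.0$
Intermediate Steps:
$Z = \frac{19}{3}$ ($Z = 7 + \frac{1}{3} \left(-2\right) = 7 - \frac{2}{3} = \frac{19}{3} \approx 6.3333$)
$H{\left(h,g \right)} = \sqrt{g^{2} + h^{2}}$
$\left(H{\left(15,J{\left(-3 \right)} \right)} - 173\right) + \left(- 4 Z - 6\right) 428 = \left(\sqrt{4^{2} + 15^{2}} - 173\right) + \left(\left(-4\right) \frac{19}{3} - 6\right) 428 = \left(\sqrt{16 + 225} - 173\right) + \left(- \frac{76}{3} - 6\right) 428 = \left(\sqrt{241} - 173\right) - \frac{40232}{3} = \left(-173 + \sqrt{241}\right) - \frac{40232}{3} = - \frac{40751}{3} + \sqrt{241}$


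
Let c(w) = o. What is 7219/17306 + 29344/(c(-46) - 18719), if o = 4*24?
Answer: -373387827/322289638 ≈ -1.1585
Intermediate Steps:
o = 96
c(w) = 96
7219/17306 + 29344/(c(-46) - 18719) = 7219/17306 + 29344/(96 - 18719) = 7219*(1/17306) + 29344/(-18623) = 7219/17306 + 29344*(-1/18623) = 7219/17306 - 29344/18623 = -373387827/322289638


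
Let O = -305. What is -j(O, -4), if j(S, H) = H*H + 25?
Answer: -41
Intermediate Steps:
j(S, H) = 25 + H**2 (j(S, H) = H**2 + 25 = 25 + H**2)
-j(O, -4) = -(25 + (-4)**2) = -(25 + 16) = -1*41 = -41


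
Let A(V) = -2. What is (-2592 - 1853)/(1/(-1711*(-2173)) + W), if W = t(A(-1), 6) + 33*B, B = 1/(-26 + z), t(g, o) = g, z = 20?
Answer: 4721863810/7967149 ≈ 592.67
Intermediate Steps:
B = -1/6 (B = 1/(-26 + 20) = 1/(-6) = -1/6 ≈ -0.16667)
W = -15/2 (W = -2 + 33*(-1/6) = -2 - 11/2 = -15/2 ≈ -7.5000)
(-2592 - 1853)/(1/(-1711*(-2173)) + W) = (-2592 - 1853)/(1/(-1711*(-2173)) - 15/2) = -4445/(-1/1711*(-1/2173) - 15/2) = -4445/(1/3718003 - 15/2) = -4445/(-55770043/7436006) = -4445*(-7436006/55770043) = 4721863810/7967149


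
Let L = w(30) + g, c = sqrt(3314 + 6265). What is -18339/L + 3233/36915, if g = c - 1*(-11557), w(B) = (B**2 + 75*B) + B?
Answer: -370984265995/320672616594 + 18339*sqrt(9579)/217169590 ≈ -1.1486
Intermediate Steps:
w(B) = B**2 + 76*B
c = sqrt(9579) ≈ 97.872
g = 11557 + sqrt(9579) (g = sqrt(9579) - 1*(-11557) = sqrt(9579) + 11557 = 11557 + sqrt(9579) ≈ 11655.)
L = 14737 + sqrt(9579) (L = 30*(76 + 30) + (11557 + sqrt(9579)) = 30*106 + (11557 + sqrt(9579)) = 3180 + (11557 + sqrt(9579)) = 14737 + sqrt(9579) ≈ 14835.)
-18339/L + 3233/36915 = -18339/(14737 + sqrt(9579)) + 3233/36915 = 3233/36915 - 18339/(14737 + sqrt(9579))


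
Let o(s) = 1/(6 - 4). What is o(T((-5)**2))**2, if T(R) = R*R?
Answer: 1/4 ≈ 0.25000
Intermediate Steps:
T(R) = R**2
o(s) = 1/2
o(T((-5)**2))**2 = (1/2)**2 = 1/4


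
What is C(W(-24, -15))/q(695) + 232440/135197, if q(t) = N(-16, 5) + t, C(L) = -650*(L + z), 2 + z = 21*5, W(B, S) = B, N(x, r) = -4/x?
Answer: -27123048160/375982857 ≈ -72.139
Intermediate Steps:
z = 103 (z = -2 + 21*5 = -2 + 105 = 103)
C(L) = -66950 - 650*L (C(L) = -650*(L + 103) = -650*(103 + L) = -66950 - 650*L)
q(t) = ¼ + t (q(t) = -4/(-16) + t = -4*(-1/16) + t = ¼ + t)
C(W(-24, -15))/q(695) + 232440/135197 = (-66950 - 650*(-24))/(¼ + 695) + 232440/135197 = (-66950 + 15600)/(2781/4) + 232440*(1/135197) = -51350*4/2781 + 232440/135197 = -205400/2781 + 232440/135197 = -27123048160/375982857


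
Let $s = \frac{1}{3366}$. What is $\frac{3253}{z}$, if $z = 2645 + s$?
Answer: $\frac{10949598}{8903071} \approx 1.2299$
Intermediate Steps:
$s = \frac{1}{3366} \approx 0.00029709$
$z = \frac{8903071}{3366}$ ($z = 2645 + \frac{1}{3366} = \frac{8903071}{3366} \approx 2645.0$)
$\frac{3253}{z} = \frac{3253}{\frac{8903071}{3366}} = 3253 \cdot \frac{3366}{8903071} = \frac{10949598}{8903071}$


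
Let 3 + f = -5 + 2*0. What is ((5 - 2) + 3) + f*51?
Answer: -402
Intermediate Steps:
f = -8 (f = -3 + (-5 + 2*0) = -3 + (-5 + 0) = -3 - 5 = -8)
((5 - 2) + 3) + f*51 = ((5 - 2) + 3) - 8*51 = (3 + 3) - 408 = 6 - 408 = -402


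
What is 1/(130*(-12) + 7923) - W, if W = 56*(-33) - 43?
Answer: 12032434/6363 ≈ 1891.0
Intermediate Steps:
W = -1891 (W = -1848 - 43 = -1891)
1/(130*(-12) + 7923) - W = 1/(130*(-12) + 7923) - 1*(-1891) = 1/(-1560 + 7923) + 1891 = 1/6363 + 1891 = 12032434/6363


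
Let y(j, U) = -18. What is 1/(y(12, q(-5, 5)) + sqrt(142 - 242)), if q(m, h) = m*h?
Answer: -9/212 - 5*I/212 ≈ -0.042453 - 0.023585*I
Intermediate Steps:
q(m, h) = h*m
1/(y(12, q(-5, 5)) + sqrt(142 - 242)) = 1/(-18 + sqrt(142 - 242)) = 1/(-18 + sqrt(-100)) = 1/(-18 + 10*I) = (-18 - 10*I)/424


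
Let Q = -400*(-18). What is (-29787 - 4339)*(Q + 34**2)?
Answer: -285156856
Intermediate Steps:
Q = 7200
(-29787 - 4339)*(Q + 34**2) = (-29787 - 4339)*(7200 + 34**2) = -34126*(7200 + 1156) = -34126*8356 = -285156856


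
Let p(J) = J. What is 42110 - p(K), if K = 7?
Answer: 42103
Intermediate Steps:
42110 - p(K) = 42110 - 1*7 = 42110 - 7 = 42103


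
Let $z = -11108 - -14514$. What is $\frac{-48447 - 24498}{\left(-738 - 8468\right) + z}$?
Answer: $\frac{14589}{1160} \approx 12.577$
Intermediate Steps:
$z = 3406$ ($z = -11108 + 14514 = 3406$)
$\frac{-48447 - 24498}{\left(-738 - 8468\right) + z} = \frac{-48447 - 24498}{\left(-738 - 8468\right) + 3406} = - \frac{72945}{\left(-738 - 8468\right) + 3406} = - \frac{72945}{-9206 + 3406} = - \frac{72945}{-5800} = \left(-72945\right) \left(- \frac{1}{5800}\right) = \frac{14589}{1160}$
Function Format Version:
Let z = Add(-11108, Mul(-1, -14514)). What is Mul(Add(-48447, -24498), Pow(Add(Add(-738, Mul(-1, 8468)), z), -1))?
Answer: Rational(14589, 1160) ≈ 12.577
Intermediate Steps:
z = 3406 (z = Add(-11108, 14514) = 3406)
Mul(Add(-48447, -24498), Pow(Add(Add(-738, Mul(-1, 8468)), z), -1)) = Mul(Add(-48447, -24498), Pow(Add(Add(-738, Mul(-1, 8468)), 3406), -1)) = Mul(-72945, Pow(Add(Add(-738, -8468), 3406), -1)) = Mul(-72945, Pow(Add(-9206, 3406), -1)) = Mul(-72945, Pow(-5800, -1)) = Mul(-72945, Rational(-1, 5800)) = Rational(14589, 1160)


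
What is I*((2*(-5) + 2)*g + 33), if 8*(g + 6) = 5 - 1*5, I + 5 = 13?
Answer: 648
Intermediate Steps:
I = 8 (I = -5 + 13 = 8)
g = -6 (g = -6 + (5 - 1*5)/8 = -6 + (5 - 5)/8 = -6 + (⅛)*0 = -6 + 0 = -6)
I*((2*(-5) + 2)*g + 33) = 8*((2*(-5) + 2)*(-6) + 33) = 8*((-10 + 2)*(-6) + 33) = 8*(-8*(-6) + 33) = 8*(48 + 33) = 8*81 = 648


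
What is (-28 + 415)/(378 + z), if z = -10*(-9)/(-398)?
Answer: 8557/8353 ≈ 1.0244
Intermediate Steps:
z = -45/199 (z = 90*(-1/398) = -45/199 ≈ -0.22613)
(-28 + 415)/(378 + z) = (-28 + 415)/(378 - 45/199) = 387/(75177/199) = 387*(199/75177) = 8557/8353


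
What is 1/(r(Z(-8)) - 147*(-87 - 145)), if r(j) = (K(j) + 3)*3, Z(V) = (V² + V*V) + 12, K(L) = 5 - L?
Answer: 1/33708 ≈ 2.9667e-5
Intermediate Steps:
Z(V) = 12 + 2*V² (Z(V) = (V² + V²) + 12 = 2*V² + 12 = 12 + 2*V²)
r(j) = 24 - 3*j (r(j) = ((5 - j) + 3)*3 = (8 - j)*3 = 24 - 3*j)
1/(r(Z(-8)) - 147*(-87 - 145)) = 1/((24 - 3*(12 + 2*(-8)²)) - 147*(-87 - 145)) = 1/((24 - 3*(12 + 2*64)) - 147*(-232)) = 1/((24 - 3*(12 + 128)) + 34104) = 1/((24 - 3*140) + 34104) = 1/((24 - 420) + 34104) = 1/(-396 + 34104) = 1/33708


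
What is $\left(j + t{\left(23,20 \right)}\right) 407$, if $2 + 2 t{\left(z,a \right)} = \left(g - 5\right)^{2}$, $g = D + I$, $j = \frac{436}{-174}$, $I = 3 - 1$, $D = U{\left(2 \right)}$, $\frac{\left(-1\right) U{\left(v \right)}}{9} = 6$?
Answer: $\frac{114795571}{174} \approx 6.5975 \cdot 10^{5}$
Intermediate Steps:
$U{\left(v \right)} = -54$ ($U{\left(v \right)} = \left(-9\right) 6 = -54$)
$D = -54$
$I = 2$
$j = - \frac{218}{87}$ ($j = 436 \left(- \frac{1}{174}\right) = - \frac{218}{87} \approx -2.5057$)
$g = -52$ ($g = -54 + 2 = -52$)
$t{\left(z,a \right)} = \frac{3247}{2}$ ($t{\left(z,a \right)} = -1 + \frac{\left(-52 - 5\right)^{2}}{2} = -1 + \frac{\left(-57\right)^{2}}{2} = -1 + \frac{1}{2} \cdot 3249 = -1 + \frac{3249}{2} = \frac{3247}{2}$)
$\left(j + t{\left(23,20 \right)}\right) 407 = \left(- \frac{218}{87} + \frac{3247}{2}\right) 407 = \frac{282053}{174} \cdot 407 = \frac{114795571}{174}$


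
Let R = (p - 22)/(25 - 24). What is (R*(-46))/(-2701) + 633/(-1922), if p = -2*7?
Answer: -4892565/5191322 ≈ -0.94245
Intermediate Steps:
p = -14
R = -36 (R = (-14 - 22)/(25 - 24) = -36/1 = -36*1 = -36)
(R*(-46))/(-2701) + 633/(-1922) = -36*(-46)/(-2701) + 633/(-1922) = 1656*(-1/2701) + 633*(-1/1922) = -1656/2701 - 633/1922 = -4892565/5191322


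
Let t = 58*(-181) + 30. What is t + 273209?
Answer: 262741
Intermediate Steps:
t = -10468 (t = -10498 + 30 = -10468)
t + 273209 = -10468 + 273209 = 262741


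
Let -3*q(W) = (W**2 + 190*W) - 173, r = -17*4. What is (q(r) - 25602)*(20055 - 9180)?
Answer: -247721625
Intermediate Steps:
r = -68
q(W) = 173/3 - 190*W/3 - W**2/3 (q(W) = -((W**2 + 190*W) - 173)/3 = -(-173 + W**2 + 190*W)/3 = 173/3 - 190*W/3 - W**2/3)
(q(r) - 25602)*(20055 - 9180) = ((173/3 - 190/3*(-68) - 1/3*(-68)**2) - 25602)*(20055 - 9180) = ((173/3 + 12920/3 - 1/3*4624) - 25602)*10875 = ((173/3 + 12920/3 - 4624/3) - 25602)*10875 = (2823 - 25602)*10875 = -22779*10875 = -247721625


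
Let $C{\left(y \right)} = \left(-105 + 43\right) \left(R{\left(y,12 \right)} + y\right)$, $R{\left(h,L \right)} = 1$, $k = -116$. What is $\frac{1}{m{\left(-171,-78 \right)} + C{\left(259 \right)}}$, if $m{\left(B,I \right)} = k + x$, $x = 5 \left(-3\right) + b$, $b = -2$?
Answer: $- \frac{1}{16253} \approx -6.1527 \cdot 10^{-5}$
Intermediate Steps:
$x = -17$ ($x = 5 \left(-3\right) - 2 = -15 - 2 = -17$)
$m{\left(B,I \right)} = -133$ ($m{\left(B,I \right)} = -116 - 17 = -133$)
$C{\left(y \right)} = -62 - 62 y$ ($C{\left(y \right)} = \left(-105 + 43\right) \left(1 + y\right) = - 62 \left(1 + y\right) = -62 - 62 y$)
$\frac{1}{m{\left(-171,-78 \right)} + C{\left(259 \right)}} = \frac{1}{-133 - 16120} = \frac{1}{-16253} = - \frac{1}{16253}$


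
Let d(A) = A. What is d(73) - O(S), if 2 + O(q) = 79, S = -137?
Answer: -4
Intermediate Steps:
O(q) = 77 (O(q) = -2 + 79 = 77)
d(73) - O(S) = 73 - 1*77 = 73 - 77 = -4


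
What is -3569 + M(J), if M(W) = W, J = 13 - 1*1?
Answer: -3557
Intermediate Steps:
J = 12 (J = 13 - 1 = 12)
-3569 + M(J) = -3569 + 12 = -3557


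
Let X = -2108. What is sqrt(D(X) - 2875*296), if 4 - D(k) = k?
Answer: 2*I*sqrt(212222) ≈ 921.35*I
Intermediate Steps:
D(k) = 4 - k
sqrt(D(X) - 2875*296) = sqrt((4 - 1*(-2108)) - 2875*296) = sqrt((4 + 2108) - 851000) = sqrt(2112 - 851000) = sqrt(-848888) = 2*I*sqrt(212222)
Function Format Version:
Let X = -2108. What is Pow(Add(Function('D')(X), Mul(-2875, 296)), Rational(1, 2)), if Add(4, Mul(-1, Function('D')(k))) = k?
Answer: Mul(2, I, Pow(212222, Rational(1, 2))) ≈ Mul(921.35, I)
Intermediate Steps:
Function('D')(k) = Add(4, Mul(-1, k))
Pow(Add(Function('D')(X), Mul(-2875, 296)), Rational(1, 2)) = Pow(Add(Add(4, Mul(-1, -2108)), Mul(-2875, 296)), Rational(1, 2)) = Pow(Add(Add(4, 2108), -851000), Rational(1, 2)) = Pow(Add(2112, -851000), Rational(1, 2)) = Pow(-848888, Rational(1, 2)) = Mul(2, I, Pow(212222, Rational(1, 2)))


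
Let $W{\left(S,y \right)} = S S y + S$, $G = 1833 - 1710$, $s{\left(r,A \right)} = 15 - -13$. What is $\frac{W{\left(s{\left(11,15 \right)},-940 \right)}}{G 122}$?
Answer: $- \frac{122822}{2501} \approx -49.109$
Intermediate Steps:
$s{\left(r,A \right)} = 28$ ($s{\left(r,A \right)} = 15 + 13 = 28$)
$G = 123$
$W{\left(S,y \right)} = S + y S^{2}$ ($W{\left(S,y \right)} = S^{2} y + S = y S^{2} + S = S + y S^{2}$)
$\frac{W{\left(s{\left(11,15 \right)},-940 \right)}}{G 122} = \frac{28 \left(1 + 28 \left(-940\right)\right)}{123 \cdot 122} = \frac{28 \left(1 - 26320\right)}{15006} = 28 \left(-26319\right) \frac{1}{15006} = \left(-736932\right) \frac{1}{15006} = - \frac{122822}{2501}$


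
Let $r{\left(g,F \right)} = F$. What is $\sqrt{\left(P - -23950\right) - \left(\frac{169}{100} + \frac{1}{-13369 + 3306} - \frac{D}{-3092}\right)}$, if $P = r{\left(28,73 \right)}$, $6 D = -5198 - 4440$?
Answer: $\frac{\sqrt{327041249580683605401}}{116680485} \approx 154.99$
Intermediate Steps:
$D = - \frac{4819}{3}$ ($D = \frac{-5198 - 4440}{6} = \frac{1}{6} \left(-9638\right) = - \frac{4819}{3} \approx -1606.3$)
$P = 73$
$\sqrt{\left(P - -23950\right) - \left(\frac{169}{100} + \frac{1}{-13369 + 3306} - \frac{D}{-3092}\right)} = \sqrt{\left(73 - -23950\right) - \left(\frac{67859}{57975} + \frac{1}{-13369 + 3306}\right)} = \sqrt{\left(73 + 23950\right) - \frac{682807142}{583402425}} = \sqrt{24023 + \left(\left(- \frac{169}{100} + \frac{4819}{9276}\right) - - \frac{1}{10063}\right)} = \sqrt{24023 + \left(- \frac{67859}{57975} + \frac{1}{10063}\right)} = \sqrt{24023 - \frac{682807142}{583402425}} = \sqrt{\frac{14014393648633}{583402425}} = \frac{\sqrt{327041249580683605401}}{116680485}$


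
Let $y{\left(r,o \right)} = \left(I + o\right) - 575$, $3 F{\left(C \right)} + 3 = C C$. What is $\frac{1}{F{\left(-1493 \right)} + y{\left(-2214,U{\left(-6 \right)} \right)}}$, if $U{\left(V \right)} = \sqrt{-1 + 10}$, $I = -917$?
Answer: $\frac{3}{2224579} \approx 1.3486 \cdot 10^{-6}$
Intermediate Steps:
$U{\left(V \right)} = 3$ ($U{\left(V \right)} = \sqrt{9} = 3$)
$F{\left(C \right)} = -1 + \frac{C^{2}}{3}$ ($F{\left(C \right)} = -1 + \frac{C C}{3} = -1 + \frac{C^{2}}{3}$)
$y{\left(r,o \right)} = -1492 + o$ ($y{\left(r,o \right)} = \left(-917 + o\right) - 575 = -1492 + o$)
$\frac{1}{F{\left(-1493 \right)} + y{\left(-2214,U{\left(-6 \right)} \right)}} = \frac{1}{\left(-1 + \frac{\left(-1493\right)^{2}}{3}\right) + \left(-1492 + 3\right)} = \frac{1}{\left(-1 + \frac{1}{3} \cdot 2229049\right) - 1489} = \frac{1}{\left(-1 + \frac{2229049}{3}\right) - 1489} = \frac{1}{\frac{2229046}{3} - 1489} = \frac{1}{\frac{2224579}{3}} = \frac{3}{2224579}$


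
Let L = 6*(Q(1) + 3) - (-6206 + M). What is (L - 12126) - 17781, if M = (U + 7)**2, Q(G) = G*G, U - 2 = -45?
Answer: -24973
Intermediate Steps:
U = -43 (U = 2 - 45 = -43)
Q(G) = G**2
M = 1296 (M = (-43 + 7)**2 = (-36)**2 = 1296)
L = 4934 (L = 6*(1**2 + 3) - (-6206 + 1296) = 6*(1 + 3) - 1*(-4910) = 6*4 + 4910 = 24 + 4910 = 4934)
(L - 12126) - 17781 = (4934 - 12126) - 17781 = -7192 - 17781 = -24973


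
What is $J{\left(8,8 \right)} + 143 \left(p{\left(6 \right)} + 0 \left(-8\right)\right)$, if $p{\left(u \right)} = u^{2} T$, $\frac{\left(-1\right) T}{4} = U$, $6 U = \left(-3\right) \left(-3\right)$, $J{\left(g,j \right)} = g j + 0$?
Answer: $-30824$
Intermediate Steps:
$J{\left(g,j \right)} = g j$
$U = \frac{3}{2}$ ($U = \frac{\left(-3\right) \left(-3\right)}{6} = \frac{1}{6} \cdot 9 = \frac{3}{2} \approx 1.5$)
$T = -6$ ($T = \left(-4\right) \frac{3}{2} = -6$)
$p{\left(u \right)} = - 6 u^{2}$ ($p{\left(u \right)} = u^{2} \left(-6\right) = - 6 u^{2}$)
$J{\left(8,8 \right)} + 143 \left(p{\left(6 \right)} + 0 \left(-8\right)\right) = 8 \cdot 8 + 143 \left(- 6 \cdot 6^{2} + 0 \left(-8\right)\right) = 64 + 143 \left(\left(-6\right) 36 + 0\right) = 64 + 143 \left(-216 + 0\right) = 64 + 143 \left(-216\right) = 64 - 30888 = -30824$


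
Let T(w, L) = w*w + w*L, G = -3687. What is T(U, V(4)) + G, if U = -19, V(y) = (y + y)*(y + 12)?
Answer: -5758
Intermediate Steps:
V(y) = 2*y*(12 + y) (V(y) = (2*y)*(12 + y) = 2*y*(12 + y))
T(w, L) = w² + L*w
T(U, V(4)) + G = -19*(2*4*(12 + 4) - 19) - 3687 = -19*(2*4*16 - 19) - 3687 = -19*(128 - 19) - 3687 = -19*109 - 3687 = -2071 - 3687 = -5758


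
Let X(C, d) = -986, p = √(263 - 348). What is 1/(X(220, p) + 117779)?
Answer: 1/116793 ≈ 8.5622e-6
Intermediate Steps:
p = I*√85 (p = √(-85) = I*√85 ≈ 9.2195*I)
1/(X(220, p) + 117779) = 1/(-986 + 117779) = 1/116793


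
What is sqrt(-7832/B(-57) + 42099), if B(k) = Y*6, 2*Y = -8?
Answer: 2*sqrt(95457)/3 ≈ 205.97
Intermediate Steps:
Y = -4 (Y = (1/2)*(-8) = -4)
B(k) = -24 (B(k) = -4*6 = -24)
sqrt(-7832/B(-57) + 42099) = sqrt(-7832/(-24) + 42099) = sqrt(-7832*(-1/24) + 42099) = sqrt(979/3 + 42099) = sqrt(127276/3) = 2*sqrt(95457)/3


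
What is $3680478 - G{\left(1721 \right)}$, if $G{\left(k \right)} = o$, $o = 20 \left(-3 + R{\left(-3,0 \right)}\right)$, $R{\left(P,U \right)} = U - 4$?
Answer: $3680618$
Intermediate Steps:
$R{\left(P,U \right)} = -4 + U$
$o = -140$ ($o = 20 \left(-3 + \left(-4 + 0\right)\right) = 20 \left(-3 - 4\right) = 20 \left(-7\right) = -140$)
$G{\left(k \right)} = -140$
$3680478 - G{\left(1721 \right)} = 3680478 - -140 = 3680478 + 140 = 3680618$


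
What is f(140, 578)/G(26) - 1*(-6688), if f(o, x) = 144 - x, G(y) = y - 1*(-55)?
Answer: 541294/81 ≈ 6682.6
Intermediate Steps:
G(y) = 55 + y (G(y) = y + 55 = 55 + y)
f(140, 578)/G(26) - 1*(-6688) = (144 - 1*578)/(55 + 26) - 1*(-6688) = (144 - 578)/81 + 6688 = -434*1/81 + 6688 = -434/81 + 6688 = 541294/81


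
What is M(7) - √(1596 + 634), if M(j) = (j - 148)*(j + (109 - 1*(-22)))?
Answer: -19458 - √2230 ≈ -19505.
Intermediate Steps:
M(j) = (-148 + j)*(131 + j) (M(j) = (-148 + j)*(j + (109 + 22)) = (-148 + j)*(j + 131) = (-148 + j)*(131 + j))
M(7) - √(1596 + 634) = (-19388 + 7² - 17*7) - √(1596 + 634) = (-19388 + 49 - 119) - √2230 = -19458 - √2230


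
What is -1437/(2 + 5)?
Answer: -1437/7 ≈ -205.29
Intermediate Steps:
-1437/(2 + 5) = -1437/7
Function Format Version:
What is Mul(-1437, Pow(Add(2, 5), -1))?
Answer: Rational(-1437, 7) ≈ -205.29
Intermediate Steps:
Mul(-1437, Pow(Add(2, 5), -1)) = Mul(-1437, Pow(7, -1)) = Mul(-1437, Rational(1, 7)) = Rational(-1437, 7)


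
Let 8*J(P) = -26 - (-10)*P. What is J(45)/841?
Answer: 53/841 ≈ 0.063020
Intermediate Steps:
J(P) = -13/4 + 5*P/4 (J(P) = (-26 - (-10)*P)/8 = (-26 + 10*P)/8 = -13/4 + 5*P/4)
J(45)/841 = (-13/4 + (5/4)*45)/841 = (-13/4 + 225/4)*(1/841) = 53*(1/841) = 53/841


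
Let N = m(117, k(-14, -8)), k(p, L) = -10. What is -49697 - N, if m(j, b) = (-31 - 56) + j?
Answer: -49727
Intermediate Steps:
m(j, b) = -87 + j
N = 30 (N = -87 + 117 = 30)
-49697 - N = -49697 - 1*30 = -49697 - 30 = -49727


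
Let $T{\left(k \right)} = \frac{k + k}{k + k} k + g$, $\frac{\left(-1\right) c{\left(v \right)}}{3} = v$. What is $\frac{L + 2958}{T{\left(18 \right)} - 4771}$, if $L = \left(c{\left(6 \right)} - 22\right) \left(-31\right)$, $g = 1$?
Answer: $- \frac{2099}{2376} \approx -0.88342$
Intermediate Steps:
$c{\left(v \right)} = - 3 v$
$L = 1240$ ($L = \left(\left(-3\right) 6 - 22\right) \left(-31\right) = \left(-18 - 22\right) \left(-31\right) = \left(-40\right) \left(-31\right) = 1240$)
$T{\left(k \right)} = 1 + k$ ($T{\left(k \right)} = \frac{k + k}{k + k} k + 1 = \frac{2 k}{2 k} k + 1 = 2 k \frac{1}{2 k} k + 1 = 1 k + 1 = k + 1 = 1 + k$)
$\frac{L + 2958}{T{\left(18 \right)} - 4771} = \frac{1240 + 2958}{\left(1 + 18\right) - 4771} = \frac{4198}{19 - 4771} = \frac{4198}{-4752} = 4198 \left(- \frac{1}{4752}\right) = - \frac{2099}{2376}$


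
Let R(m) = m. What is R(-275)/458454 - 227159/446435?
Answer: -104264721811/204669911490 ≈ -0.50943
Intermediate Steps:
R(-275)/458454 - 227159/446435 = -275/458454 - 227159/446435 = -104264721811/204669911490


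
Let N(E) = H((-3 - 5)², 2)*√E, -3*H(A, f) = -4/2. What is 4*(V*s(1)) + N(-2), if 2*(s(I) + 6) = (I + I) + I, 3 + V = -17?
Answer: 360 + 2*I*√2/3 ≈ 360.0 + 0.94281*I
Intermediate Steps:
V = -20 (V = -3 - 17 = -20)
H(A, f) = ⅔ (H(A, f) = -(-4)/(3*2) = -⅓*(-2) = ⅔)
N(E) = 2*√E/3
s(I) = -6 + 3*I/2 (s(I) = -6 + ((I + I) + I)/2 = -6 + (2*I + I)/2 = -6 + (3*I)/2 = -6 + 3*I/2)
4*(V*s(1)) + N(-2) = 4*(-20*(-6 + (3/2)*1)) + 2*√(-2)/3 = 4*(-20*(-6 + 3/2)) + 2*(I*√2)/3 = 4*(-20*(-9/2)) + 2*I*√2/3 = 4*90 + 2*I*√2/3 = 360 + 2*I*√2/3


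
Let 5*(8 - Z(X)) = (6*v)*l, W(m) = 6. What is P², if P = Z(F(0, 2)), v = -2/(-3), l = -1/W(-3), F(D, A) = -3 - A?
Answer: 14884/225 ≈ 66.151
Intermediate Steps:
l = -⅙ (l = -1/6 = -1*⅙ = -⅙ ≈ -0.16667)
v = ⅔ (v = -2*(-⅓) = ⅔ ≈ 0.66667)
Z(X) = 122/15 (Z(X) = 8 - 6*(⅔)*(-1)/(5*6) = 8 - 4*(-1)/(5*6) = 8 - ⅕*(-⅔) = 8 + 2/15 = 122/15)
P = 122/15 ≈ 8.1333
P² = (122/15)² = 14884/225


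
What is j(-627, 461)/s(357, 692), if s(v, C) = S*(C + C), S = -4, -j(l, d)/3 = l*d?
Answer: -867141/5536 ≈ -156.64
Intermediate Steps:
j(l, d) = -3*d*l (j(l, d) = -3*l*d = -3*d*l)
s(v, C) = -8*C (s(v, C) = -4*(C + C) = -8*C)
j(-627, 461)/s(357, 692) = (-3*461*(-627))/((-8*692)) = 867141/(-5536) = 867141*(-1/5536) = -867141/5536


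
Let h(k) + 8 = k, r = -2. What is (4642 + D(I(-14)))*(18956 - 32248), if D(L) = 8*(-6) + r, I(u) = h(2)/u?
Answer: -61036864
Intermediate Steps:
h(k) = -8 + k
I(u) = -6/u (I(u) = (-8 + 2)/u = -6/u)
D(L) = -50 (D(L) = 8*(-6) - 2 = -48 - 2 = -50)
(4642 + D(I(-14)))*(18956 - 32248) = (4642 - 50)*(18956 - 32248) = 4592*(-13292) = -61036864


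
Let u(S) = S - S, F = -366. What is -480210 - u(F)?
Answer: -480210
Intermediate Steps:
u(S) = 0
-480210 - u(F) = -480210 - 1*0 = -480210 + 0 = -480210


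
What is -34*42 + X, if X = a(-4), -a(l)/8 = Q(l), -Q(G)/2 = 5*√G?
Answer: -1428 + 160*I ≈ -1428.0 + 160.0*I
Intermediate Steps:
Q(G) = -10*√G
a(l) = 80*√l (a(l) = -(-80)*√l = 80*√l)
X = 160*I (X = 80*√(-4) = 80*(2*I) = 160*I ≈ 160.0*I)
-34*42 + X = -34*42 + 160*I = -1428 + 160*I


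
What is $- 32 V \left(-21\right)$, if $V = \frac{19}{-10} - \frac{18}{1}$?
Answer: $- \frac{66864}{5} \approx -13373.0$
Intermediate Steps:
$V = - \frac{199}{10}$ ($V = 19 \left(- \frac{1}{10}\right) - 18 = - \frac{19}{10} - 18 = - \frac{199}{10} \approx -19.9$)
$- 32 V \left(-21\right) = \left(-32\right) \left(- \frac{199}{10}\right) \left(-21\right) = \frac{3184}{5} \left(-21\right) = - \frac{66864}{5}$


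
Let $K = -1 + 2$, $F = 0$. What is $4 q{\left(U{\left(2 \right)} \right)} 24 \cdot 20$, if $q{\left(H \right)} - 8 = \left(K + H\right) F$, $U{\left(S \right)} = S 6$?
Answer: $15360$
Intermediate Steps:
$U{\left(S \right)} = 6 S$
$K = 1$
$q{\left(H \right)} = 8$ ($q{\left(H \right)} = 8 + \left(1 + H\right) 0 = 8 + 0 = 8$)
$4 q{\left(U{\left(2 \right)} \right)} 24 \cdot 20 = 4 \cdot 8 \cdot 24 \cdot 20 = 32 \cdot 24 \cdot 20 = 768 \cdot 20 = 15360$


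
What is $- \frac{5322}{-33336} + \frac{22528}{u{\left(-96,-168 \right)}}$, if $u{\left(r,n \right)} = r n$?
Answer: $\frac{181603}{116676} \approx 1.5565$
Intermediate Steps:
$u{\left(r,n \right)} = n r$
$- \frac{5322}{-33336} + \frac{22528}{u{\left(-96,-168 \right)}} = - \frac{5322}{-33336} + \frac{22528}{\left(-168\right) \left(-96\right)} = \left(-5322\right) \left(- \frac{1}{33336}\right) + \frac{22528}{16128} = \frac{887}{5556} + 22528 \cdot \frac{1}{16128} = \frac{887}{5556} + \frac{88}{63} = \frac{181603}{116676}$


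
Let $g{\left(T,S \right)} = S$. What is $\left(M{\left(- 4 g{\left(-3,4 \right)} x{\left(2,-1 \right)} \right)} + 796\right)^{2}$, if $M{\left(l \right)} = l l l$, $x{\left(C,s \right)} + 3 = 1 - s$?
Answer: $23931664$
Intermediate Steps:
$x{\left(C,s \right)} = -2 - s$ ($x{\left(C,s \right)} = -3 - \left(-1 + s\right) = -2 - s$)
$M{\left(l \right)} = l^{3}$ ($M{\left(l \right)} = l^{2} l = l^{3}$)
$\left(M{\left(- 4 g{\left(-3,4 \right)} x{\left(2,-1 \right)} \right)} + 796\right)^{2} = \left(\left(\left(-4\right) 4 \left(-2 - -1\right)\right)^{3} + 796\right)^{2} = \left(\left(- 16 \left(-2 + 1\right)\right)^{3} + 796\right)^{2} = \left(\left(\left(-16\right) \left(-1\right)\right)^{3} + 796\right)^{2} = \left(16^{3} + 796\right)^{2} = \left(4096 + 796\right)^{2} = 4892^{2} = 23931664$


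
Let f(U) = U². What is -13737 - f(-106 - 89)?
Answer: -51762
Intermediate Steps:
-13737 - f(-106 - 89) = -13737 - (-106 - 89)² = -13737 - 1*(-195)² = -13737 - 1*38025 = -13737 - 38025 = -51762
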